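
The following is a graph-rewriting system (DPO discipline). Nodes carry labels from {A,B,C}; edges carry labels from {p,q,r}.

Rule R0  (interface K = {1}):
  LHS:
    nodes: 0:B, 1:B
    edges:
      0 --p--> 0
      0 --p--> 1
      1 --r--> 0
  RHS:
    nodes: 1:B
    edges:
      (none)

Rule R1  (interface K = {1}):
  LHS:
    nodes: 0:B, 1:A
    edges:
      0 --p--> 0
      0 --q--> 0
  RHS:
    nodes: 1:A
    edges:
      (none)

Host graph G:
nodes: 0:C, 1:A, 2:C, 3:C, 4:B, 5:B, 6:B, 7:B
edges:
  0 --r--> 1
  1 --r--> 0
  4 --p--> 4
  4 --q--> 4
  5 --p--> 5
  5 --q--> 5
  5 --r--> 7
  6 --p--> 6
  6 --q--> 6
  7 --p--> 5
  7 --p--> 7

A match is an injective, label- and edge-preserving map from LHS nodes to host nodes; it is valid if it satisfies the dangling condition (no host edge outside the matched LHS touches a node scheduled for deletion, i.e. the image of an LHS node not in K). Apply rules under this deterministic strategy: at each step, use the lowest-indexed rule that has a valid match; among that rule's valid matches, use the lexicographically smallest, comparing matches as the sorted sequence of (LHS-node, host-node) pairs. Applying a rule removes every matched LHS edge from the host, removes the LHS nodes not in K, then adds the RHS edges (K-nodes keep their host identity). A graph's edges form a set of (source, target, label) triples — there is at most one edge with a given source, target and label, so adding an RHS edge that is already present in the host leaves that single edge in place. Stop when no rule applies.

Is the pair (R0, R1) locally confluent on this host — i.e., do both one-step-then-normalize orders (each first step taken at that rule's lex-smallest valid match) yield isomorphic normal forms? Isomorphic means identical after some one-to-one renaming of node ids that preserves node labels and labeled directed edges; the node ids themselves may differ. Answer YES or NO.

Answer: YES

Derivation:
branch R0-first: apply at {0↦7, 1↦5} → |E|=8, then 3 more step(s) → NF |V|=4 |E|=2 V={0:C, 1:A, 2:C, 3:C} E=0-r->1 1-r->0
branch R1-first: apply at {0↦4, 1↦1} → |E|=9, then 3 more step(s) → NF |V|=4 |E|=2 V={0:C, 1:A, 2:C, 3:C} E=0-r->1 1-r->0
graphs isomorphic (equal up to label-preserving node renaming)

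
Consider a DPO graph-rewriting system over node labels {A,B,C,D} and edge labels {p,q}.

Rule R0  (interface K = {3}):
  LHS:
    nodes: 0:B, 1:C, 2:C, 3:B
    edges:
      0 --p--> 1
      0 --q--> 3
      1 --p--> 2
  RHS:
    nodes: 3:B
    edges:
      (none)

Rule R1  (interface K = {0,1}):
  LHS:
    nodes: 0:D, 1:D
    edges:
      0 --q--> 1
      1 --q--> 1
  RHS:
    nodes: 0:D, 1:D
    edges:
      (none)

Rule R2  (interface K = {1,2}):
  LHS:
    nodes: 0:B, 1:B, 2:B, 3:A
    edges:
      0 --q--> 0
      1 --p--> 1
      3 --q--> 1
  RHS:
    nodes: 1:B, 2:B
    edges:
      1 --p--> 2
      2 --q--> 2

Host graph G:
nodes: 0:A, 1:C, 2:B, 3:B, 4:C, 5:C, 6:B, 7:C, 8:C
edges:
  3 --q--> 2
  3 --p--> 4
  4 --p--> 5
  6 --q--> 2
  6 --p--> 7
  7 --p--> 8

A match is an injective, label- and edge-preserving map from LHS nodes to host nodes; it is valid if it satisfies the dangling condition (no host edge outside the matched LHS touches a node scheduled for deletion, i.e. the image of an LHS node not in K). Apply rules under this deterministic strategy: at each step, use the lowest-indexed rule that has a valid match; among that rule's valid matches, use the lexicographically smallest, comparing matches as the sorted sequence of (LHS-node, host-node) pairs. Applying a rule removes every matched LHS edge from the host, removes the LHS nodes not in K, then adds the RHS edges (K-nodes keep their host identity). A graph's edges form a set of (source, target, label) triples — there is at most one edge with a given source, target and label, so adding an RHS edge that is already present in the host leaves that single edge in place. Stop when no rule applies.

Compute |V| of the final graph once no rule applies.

start.  V:9 E:6  edges: 3-q->2 3-p->4 4-p->5 6-q->2 6-p->7 7-p->8
1. fire R0 via {0↦3, 1↦4, 2↦5, 3↦2}  →  V:6 E:3  edges: 6-q->2 6-p->7 7-p->8
2. fire R0 via {0↦6, 1↦7, 2↦8, 3↦2}  →  V:3 E:0  edges: ∅
halt: no rule applies after step 2
NF nodes: {0:A, 1:C, 2:B}

Answer: 3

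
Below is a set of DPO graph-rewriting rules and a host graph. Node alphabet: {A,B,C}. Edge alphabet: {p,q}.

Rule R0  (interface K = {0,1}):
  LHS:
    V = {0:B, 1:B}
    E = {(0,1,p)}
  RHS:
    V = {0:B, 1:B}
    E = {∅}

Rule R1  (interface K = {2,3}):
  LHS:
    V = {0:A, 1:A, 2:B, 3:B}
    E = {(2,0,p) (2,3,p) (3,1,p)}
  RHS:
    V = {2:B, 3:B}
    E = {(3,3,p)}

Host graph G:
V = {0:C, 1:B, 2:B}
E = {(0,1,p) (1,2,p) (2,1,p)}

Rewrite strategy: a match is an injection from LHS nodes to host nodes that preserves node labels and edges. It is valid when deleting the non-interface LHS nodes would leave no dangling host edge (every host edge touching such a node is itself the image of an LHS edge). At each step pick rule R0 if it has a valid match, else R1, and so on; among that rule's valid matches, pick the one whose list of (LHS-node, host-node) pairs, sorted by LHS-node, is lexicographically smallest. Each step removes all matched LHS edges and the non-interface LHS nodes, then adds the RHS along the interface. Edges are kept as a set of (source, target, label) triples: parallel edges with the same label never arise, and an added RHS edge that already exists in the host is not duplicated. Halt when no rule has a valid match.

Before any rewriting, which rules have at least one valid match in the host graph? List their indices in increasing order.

R0: 2 valid matches — {0↦1, 1↦2}, {0↦2, 1↦1}
R1: no valid match — LHS pattern not found

Answer: [R0]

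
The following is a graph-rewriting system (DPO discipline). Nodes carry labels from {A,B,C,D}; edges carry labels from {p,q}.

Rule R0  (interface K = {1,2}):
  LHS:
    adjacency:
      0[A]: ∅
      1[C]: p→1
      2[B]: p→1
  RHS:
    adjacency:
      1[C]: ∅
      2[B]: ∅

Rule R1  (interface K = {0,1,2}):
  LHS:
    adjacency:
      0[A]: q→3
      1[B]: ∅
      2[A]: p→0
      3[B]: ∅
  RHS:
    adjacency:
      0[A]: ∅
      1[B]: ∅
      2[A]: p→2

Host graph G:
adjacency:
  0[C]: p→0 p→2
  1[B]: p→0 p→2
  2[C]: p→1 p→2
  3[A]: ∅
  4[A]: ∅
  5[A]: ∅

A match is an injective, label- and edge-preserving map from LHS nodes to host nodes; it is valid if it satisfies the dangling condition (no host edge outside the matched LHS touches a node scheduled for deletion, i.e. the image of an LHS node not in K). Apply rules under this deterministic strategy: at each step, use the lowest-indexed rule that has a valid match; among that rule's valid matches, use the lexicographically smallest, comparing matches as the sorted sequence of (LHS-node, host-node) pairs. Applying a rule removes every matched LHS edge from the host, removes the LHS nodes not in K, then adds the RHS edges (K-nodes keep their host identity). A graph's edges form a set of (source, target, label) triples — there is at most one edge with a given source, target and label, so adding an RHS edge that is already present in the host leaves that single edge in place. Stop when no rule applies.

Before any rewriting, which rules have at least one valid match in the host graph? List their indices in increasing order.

Answer: [R0]

Rewrite trace:
R0: 6 valid matches — {0↦3, 1↦0, 2↦1}, {0↦3, 1↦2, 2↦1}, {0↦4, 1↦0, 2↦1} (+3 more)
R1: no valid match — LHS pattern not found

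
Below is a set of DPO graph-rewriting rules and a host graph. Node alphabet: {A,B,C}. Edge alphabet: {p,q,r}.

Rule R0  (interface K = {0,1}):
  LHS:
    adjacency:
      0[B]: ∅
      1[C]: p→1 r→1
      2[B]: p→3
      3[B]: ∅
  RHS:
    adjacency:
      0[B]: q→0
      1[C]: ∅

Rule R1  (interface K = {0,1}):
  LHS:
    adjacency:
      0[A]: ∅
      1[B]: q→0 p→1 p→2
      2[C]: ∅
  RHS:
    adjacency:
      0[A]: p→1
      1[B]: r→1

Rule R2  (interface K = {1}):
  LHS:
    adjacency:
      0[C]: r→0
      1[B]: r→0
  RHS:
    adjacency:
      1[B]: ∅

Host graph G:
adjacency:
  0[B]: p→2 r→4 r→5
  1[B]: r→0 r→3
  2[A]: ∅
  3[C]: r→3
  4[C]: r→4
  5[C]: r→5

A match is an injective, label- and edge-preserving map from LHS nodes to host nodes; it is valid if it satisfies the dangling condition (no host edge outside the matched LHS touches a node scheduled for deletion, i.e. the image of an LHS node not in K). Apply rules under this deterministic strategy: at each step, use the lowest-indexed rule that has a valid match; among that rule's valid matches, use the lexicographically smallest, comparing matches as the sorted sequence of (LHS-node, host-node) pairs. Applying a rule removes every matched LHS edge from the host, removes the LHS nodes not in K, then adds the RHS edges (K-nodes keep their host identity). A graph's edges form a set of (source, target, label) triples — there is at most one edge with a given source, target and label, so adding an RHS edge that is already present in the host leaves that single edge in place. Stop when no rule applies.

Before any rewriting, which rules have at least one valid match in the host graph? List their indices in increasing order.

R0: no valid match — LHS pattern not found
R1: no valid match — LHS pattern not found
R2: 3 valid matches — {0↦3, 1↦1}, {0↦4, 1↦0}, {0↦5, 1↦0}

Answer: [R2]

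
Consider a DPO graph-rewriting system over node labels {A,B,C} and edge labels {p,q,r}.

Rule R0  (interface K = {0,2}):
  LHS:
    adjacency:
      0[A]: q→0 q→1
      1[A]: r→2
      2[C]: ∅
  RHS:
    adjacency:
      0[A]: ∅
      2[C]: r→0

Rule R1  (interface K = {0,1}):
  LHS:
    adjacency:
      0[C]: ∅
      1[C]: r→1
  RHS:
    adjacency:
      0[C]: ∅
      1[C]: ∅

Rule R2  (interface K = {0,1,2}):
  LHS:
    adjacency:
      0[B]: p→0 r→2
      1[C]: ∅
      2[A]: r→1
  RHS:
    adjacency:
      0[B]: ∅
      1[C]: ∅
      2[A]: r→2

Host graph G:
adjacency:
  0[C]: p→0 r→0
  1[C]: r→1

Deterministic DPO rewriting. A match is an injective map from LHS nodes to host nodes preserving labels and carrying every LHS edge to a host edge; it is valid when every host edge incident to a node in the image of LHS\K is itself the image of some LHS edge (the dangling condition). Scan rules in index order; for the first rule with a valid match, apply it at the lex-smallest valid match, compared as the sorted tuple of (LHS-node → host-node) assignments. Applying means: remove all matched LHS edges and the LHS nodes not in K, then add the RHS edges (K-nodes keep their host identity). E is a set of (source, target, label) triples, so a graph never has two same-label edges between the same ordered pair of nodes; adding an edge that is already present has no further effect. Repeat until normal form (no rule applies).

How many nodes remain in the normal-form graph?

[0] host  ⇒  2 nodes, 3 edges  {0-p->0 0-r->0 1-r->1}
[1] R1 @ {0↦0, 1↦1}  ⇒  2 nodes, 2 edges  {0-p->0 0-r->0}
[2] R1 @ {0↦1, 1↦0}  ⇒  2 nodes, 1 edges  {0-p->0}
normal form: no rule applies after step 2
NF nodes: {0:C, 1:C}

Answer: 2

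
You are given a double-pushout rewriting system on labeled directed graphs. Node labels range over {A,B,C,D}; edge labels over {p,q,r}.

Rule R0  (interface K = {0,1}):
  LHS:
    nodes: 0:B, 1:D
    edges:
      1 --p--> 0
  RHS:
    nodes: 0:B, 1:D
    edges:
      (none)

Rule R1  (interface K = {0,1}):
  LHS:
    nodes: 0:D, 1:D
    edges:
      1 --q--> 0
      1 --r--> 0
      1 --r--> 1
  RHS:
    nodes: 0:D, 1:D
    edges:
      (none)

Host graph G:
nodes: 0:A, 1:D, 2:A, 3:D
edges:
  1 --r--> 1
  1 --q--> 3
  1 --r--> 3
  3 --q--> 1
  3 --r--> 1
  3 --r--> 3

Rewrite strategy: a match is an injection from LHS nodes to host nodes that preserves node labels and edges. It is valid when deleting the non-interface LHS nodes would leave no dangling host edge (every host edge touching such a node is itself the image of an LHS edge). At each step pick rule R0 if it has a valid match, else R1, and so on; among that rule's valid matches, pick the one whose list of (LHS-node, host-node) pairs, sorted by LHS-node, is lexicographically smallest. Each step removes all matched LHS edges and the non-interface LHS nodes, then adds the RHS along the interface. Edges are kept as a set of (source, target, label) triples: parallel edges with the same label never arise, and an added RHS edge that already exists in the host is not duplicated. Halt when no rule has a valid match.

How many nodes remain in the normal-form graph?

Answer: 4

Derivation:
start.  V:4 E:6  edges: 1-r->1 1-q->3 1-r->3 3-q->1 3-r->1 3-r->3
1. fire R1 via {0↦1, 1↦3}  →  V:4 E:3  edges: 1-r->1 1-q->3 1-r->3
2. fire R1 via {0↦3, 1↦1}  →  V:4 E:0  edges: ∅
halt: no rule applies after step 2
NF nodes: {0:A, 1:D, 2:A, 3:D}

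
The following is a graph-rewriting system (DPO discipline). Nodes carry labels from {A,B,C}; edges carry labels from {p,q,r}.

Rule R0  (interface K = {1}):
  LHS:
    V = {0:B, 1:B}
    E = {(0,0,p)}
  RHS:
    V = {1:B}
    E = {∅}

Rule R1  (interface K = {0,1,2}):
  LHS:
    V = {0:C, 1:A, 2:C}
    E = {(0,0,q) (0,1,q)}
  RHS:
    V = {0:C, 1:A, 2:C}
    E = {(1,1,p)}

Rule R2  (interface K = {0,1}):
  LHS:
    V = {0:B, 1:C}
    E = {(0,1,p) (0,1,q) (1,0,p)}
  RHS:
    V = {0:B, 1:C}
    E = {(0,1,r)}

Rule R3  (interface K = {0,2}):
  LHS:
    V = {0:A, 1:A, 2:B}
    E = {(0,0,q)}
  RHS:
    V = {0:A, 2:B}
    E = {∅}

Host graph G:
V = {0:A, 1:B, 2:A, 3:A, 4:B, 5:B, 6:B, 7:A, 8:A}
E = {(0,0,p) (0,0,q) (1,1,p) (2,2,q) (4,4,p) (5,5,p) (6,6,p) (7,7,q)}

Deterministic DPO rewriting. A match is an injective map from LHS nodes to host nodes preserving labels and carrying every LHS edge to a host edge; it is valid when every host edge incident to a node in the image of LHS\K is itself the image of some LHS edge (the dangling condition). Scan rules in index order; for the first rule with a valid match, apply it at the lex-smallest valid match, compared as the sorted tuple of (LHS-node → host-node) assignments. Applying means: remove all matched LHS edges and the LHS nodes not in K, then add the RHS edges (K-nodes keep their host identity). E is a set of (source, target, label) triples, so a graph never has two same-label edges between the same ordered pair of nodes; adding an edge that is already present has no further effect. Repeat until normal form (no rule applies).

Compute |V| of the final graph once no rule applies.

start.  V:9 E:8  edges: 0-p->0 0-q->0 1-p->1 2-q->2 4-p->4 5-p->5 6-p->6 7-q->7
1. fire R0 via {0↦1, 1↦4}  →  V:8 E:7  edges: 0-p->0 0-q->0 2-q->2 4-p->4 5-p->5 6-p->6 7-q->7
2. fire R0 via {0↦4, 1↦5}  →  V:7 E:6  edges: 0-p->0 0-q->0 2-q->2 5-p->5 6-p->6 7-q->7
3. fire R0 via {0↦5, 1↦6}  →  V:6 E:5  edges: 0-p->0 0-q->0 2-q->2 6-p->6 7-q->7
4. fire R3 via {0↦0, 1↦3, 2↦6}  →  V:5 E:4  edges: 0-p->0 2-q->2 6-p->6 7-q->7
5. fire R3 via {0↦2, 1↦8, 2↦6}  →  V:4 E:3  edges: 0-p->0 6-p->6 7-q->7
6. fire R3 via {0↦7, 1↦2, 2↦6}  →  V:3 E:2  edges: 0-p->0 6-p->6
final graph: no rule applies after step 6
NF nodes: {0:A, 6:B, 7:A}

Answer: 3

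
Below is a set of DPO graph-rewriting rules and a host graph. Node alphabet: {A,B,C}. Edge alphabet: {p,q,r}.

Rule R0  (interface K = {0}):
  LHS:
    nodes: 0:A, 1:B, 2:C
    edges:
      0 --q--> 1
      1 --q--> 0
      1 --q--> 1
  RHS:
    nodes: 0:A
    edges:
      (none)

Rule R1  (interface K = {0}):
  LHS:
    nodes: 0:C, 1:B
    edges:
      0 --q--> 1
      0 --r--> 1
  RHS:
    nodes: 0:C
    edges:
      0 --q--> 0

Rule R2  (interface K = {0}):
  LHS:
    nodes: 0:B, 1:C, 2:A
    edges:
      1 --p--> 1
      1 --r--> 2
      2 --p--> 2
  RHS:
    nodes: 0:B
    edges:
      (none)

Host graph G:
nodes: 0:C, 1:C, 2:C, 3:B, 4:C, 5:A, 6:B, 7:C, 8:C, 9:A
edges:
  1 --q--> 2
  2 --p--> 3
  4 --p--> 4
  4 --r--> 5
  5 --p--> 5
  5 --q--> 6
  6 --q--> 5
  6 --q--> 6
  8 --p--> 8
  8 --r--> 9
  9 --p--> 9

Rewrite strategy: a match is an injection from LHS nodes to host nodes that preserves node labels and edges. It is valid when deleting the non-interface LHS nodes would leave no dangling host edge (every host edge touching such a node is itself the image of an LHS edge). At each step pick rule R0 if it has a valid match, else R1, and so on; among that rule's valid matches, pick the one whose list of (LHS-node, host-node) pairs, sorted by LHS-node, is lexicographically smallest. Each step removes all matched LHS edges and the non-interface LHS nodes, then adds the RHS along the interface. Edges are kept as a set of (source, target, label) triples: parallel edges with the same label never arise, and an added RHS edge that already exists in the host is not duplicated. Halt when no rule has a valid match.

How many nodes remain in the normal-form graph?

Answer: 4

Derivation:
initial: |V|=10 |E|=11  E = 1-q->2 2-p->3 4-p->4 4-r->5 5-p->5 5-q->6 6-q->5 6-q->6 8-p->8 8-r->9 9-p->9
step 1: apply R0 at {0↦5, 1↦6, 2↦0}  → |V|=8 |E|=8  E = 1-q->2 2-p->3 4-p->4 4-r->5 5-p->5 8-p->8 8-r->9 9-p->9
step 2: apply R2 at {0↦3, 1↦4, 2↦5}  → |V|=6 |E|=5  E = 1-q->2 2-p->3 8-p->8 8-r->9 9-p->9
step 3: apply R2 at {0↦3, 1↦8, 2↦9}  → |V|=4 |E|=2  E = 1-q->2 2-p->3
normal form: no rule applies after step 3
NF nodes: {1:C, 2:C, 3:B, 7:C}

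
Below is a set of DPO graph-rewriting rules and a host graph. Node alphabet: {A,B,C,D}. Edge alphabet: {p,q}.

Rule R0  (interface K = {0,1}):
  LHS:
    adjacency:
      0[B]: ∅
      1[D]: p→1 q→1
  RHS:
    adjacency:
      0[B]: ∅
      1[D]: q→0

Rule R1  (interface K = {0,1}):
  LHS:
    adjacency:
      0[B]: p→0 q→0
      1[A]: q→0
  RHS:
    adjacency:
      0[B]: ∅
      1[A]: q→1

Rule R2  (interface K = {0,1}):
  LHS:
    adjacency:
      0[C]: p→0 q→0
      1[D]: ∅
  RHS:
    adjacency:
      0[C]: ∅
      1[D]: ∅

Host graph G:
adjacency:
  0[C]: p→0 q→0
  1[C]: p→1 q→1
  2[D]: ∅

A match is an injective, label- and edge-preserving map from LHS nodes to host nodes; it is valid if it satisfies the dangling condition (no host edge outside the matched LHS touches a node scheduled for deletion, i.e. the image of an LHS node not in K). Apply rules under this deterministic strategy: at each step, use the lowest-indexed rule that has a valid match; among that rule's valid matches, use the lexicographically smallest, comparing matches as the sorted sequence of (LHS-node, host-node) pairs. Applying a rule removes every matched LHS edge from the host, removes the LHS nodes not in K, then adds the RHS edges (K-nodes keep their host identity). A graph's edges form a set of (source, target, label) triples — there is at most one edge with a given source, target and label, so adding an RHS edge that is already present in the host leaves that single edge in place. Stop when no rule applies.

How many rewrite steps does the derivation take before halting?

Answer: 2

Derivation:
initial: |V|=3 |E|=4  E = 0-p->0 0-q->0 1-p->1 1-q->1
step 1: apply R2 at {0↦0, 1↦2}  → |V|=3 |E|=2  E = 1-p->1 1-q->1
step 2: apply R2 at {0↦1, 1↦2}  → |V|=3 |E|=0  E = ∅
halt: no rule applies after step 2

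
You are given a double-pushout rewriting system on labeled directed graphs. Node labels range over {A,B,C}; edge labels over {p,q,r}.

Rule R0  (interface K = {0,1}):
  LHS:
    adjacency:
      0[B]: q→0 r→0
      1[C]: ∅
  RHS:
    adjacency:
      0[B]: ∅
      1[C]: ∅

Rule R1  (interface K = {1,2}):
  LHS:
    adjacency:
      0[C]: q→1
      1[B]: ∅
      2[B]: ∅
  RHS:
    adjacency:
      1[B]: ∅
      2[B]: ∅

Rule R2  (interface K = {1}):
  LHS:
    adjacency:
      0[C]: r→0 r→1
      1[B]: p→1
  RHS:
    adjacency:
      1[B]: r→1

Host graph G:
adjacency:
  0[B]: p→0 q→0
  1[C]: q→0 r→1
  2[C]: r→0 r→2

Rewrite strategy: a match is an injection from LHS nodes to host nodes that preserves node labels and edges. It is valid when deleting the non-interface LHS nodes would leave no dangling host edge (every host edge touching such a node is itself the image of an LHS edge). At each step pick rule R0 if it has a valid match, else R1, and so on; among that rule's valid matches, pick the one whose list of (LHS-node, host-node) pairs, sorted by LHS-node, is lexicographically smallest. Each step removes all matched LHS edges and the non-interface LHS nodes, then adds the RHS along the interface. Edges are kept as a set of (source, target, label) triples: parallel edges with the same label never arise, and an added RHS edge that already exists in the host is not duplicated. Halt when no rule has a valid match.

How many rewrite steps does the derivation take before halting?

[0] host  ⇒  3 nodes, 6 edges  {0-p->0 0-q->0 1-q->0 1-r->1 2-r->0 2-r->2}
[1] R2 @ {0↦2, 1↦0}  ⇒  2 nodes, 4 edges  {0-q->0 0-r->0 1-q->0 1-r->1}
[2] R0 @ {0↦0, 1↦1}  ⇒  2 nodes, 2 edges  {1-q->0 1-r->1}
halt: no rule applies after step 2

Answer: 2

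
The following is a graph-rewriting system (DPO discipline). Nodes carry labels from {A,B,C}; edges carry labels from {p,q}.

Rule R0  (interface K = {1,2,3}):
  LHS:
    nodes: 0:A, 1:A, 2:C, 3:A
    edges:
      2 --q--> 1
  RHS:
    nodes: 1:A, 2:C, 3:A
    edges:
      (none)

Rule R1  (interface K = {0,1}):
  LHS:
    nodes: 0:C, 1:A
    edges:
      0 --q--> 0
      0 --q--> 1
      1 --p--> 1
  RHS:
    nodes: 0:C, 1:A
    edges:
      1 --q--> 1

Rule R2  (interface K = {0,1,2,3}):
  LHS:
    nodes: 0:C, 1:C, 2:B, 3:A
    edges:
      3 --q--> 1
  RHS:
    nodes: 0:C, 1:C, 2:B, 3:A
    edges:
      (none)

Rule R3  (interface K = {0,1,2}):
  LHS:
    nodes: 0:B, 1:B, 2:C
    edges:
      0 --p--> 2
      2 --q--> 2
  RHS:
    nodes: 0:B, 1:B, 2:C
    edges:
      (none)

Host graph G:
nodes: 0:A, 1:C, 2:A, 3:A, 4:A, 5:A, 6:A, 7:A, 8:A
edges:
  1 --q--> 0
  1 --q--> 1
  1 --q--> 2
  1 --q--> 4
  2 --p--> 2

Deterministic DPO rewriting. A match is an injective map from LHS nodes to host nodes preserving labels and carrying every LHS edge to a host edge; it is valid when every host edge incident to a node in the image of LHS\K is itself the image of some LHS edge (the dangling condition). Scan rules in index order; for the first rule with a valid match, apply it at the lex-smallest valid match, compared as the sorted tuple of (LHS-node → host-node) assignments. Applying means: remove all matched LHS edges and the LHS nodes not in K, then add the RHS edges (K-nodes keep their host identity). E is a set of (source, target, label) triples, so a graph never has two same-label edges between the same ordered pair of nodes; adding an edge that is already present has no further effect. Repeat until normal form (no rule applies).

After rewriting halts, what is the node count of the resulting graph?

Answer: 6

Derivation:
initial: |V|=9 |E|=5  E = 1-q->0 1-q->1 1-q->2 1-q->4 2-p->2
step 1: apply R0 at {0↦3, 1↦0, 2↦1, 3↦2}  → |V|=8 |E|=4  E = 1-q->1 1-q->2 1-q->4 2-p->2
step 2: apply R0 at {0↦0, 1↦2, 2↦1, 3↦4}  → |V|=7 |E|=3  E = 1-q->1 1-q->4 2-p->2
step 3: apply R0 at {0↦5, 1↦4, 2↦1, 3↦2}  → |V|=6 |E|=2  E = 1-q->1 2-p->2
normal form: no rule applies after step 3
NF nodes: {1:C, 2:A, 4:A, 6:A, 7:A, 8:A}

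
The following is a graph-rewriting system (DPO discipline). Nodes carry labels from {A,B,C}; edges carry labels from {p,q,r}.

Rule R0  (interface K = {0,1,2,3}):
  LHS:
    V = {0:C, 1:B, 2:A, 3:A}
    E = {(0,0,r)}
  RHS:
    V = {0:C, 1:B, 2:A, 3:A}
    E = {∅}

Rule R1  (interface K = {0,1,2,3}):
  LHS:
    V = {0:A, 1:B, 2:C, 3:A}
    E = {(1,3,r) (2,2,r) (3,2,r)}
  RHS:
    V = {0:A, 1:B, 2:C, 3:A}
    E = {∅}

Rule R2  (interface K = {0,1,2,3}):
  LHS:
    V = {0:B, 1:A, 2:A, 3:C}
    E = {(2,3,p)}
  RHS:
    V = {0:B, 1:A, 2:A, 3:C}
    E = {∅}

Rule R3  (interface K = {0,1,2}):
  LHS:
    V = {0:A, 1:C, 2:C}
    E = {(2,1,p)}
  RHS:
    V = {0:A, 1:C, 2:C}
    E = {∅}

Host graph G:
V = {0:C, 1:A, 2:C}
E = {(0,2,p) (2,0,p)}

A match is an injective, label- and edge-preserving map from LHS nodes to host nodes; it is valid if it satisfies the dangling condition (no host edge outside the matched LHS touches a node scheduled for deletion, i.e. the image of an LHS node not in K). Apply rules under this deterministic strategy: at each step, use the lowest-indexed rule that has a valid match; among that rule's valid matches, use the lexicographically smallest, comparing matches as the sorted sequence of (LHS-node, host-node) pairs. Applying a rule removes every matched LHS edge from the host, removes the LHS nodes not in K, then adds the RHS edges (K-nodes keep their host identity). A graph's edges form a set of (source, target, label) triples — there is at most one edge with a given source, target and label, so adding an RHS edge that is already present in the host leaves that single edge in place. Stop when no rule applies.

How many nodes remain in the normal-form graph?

Answer: 3

Derivation:
initial: |V|=3 |E|=2  E = 0-p->2 2-p->0
step 1: apply R3 at {0↦1, 1↦0, 2↦2}  → |V|=3 |E|=1  E = 0-p->2
step 2: apply R3 at {0↦1, 1↦2, 2↦0}  → |V|=3 |E|=0  E = ∅
final graph: no rule applies after step 2
NF nodes: {0:C, 1:A, 2:C}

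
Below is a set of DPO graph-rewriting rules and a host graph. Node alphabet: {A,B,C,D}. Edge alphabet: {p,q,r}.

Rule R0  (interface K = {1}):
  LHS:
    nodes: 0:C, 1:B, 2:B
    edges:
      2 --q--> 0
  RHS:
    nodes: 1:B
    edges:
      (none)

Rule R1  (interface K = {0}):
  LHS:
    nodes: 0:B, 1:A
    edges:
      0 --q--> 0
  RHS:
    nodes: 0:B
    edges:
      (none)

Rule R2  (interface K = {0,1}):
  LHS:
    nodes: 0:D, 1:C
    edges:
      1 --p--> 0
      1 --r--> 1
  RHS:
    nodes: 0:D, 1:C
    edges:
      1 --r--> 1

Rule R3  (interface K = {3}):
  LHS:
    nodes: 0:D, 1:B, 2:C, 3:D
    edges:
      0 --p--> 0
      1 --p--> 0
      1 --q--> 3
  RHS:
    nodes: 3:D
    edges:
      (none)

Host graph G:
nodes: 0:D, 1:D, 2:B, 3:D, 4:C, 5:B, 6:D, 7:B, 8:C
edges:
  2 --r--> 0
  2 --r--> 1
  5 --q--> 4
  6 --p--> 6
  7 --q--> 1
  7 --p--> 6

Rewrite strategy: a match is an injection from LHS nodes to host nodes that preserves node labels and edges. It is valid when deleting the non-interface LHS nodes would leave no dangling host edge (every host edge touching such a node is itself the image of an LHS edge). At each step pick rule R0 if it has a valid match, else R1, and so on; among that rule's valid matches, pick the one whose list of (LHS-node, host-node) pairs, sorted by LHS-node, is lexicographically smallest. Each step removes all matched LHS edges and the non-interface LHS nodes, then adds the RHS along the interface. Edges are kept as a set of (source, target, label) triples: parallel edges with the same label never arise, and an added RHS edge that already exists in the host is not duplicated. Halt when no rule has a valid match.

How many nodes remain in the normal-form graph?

Answer: 4

Rewrite trace:
initial: |V|=9 |E|=6  E = 2-r->0 2-r->1 5-q->4 6-p->6 7-q->1 7-p->6
step 1: apply R0 at {0↦4, 1↦2, 2↦5}  → |V|=7 |E|=5  E = 2-r->0 2-r->1 6-p->6 7-q->1 7-p->6
step 2: apply R3 at {0↦6, 1↦7, 2↦8, 3↦1}  → |V|=4 |E|=2  E = 2-r->0 2-r->1
normal form: no rule applies after step 2
NF nodes: {0:D, 1:D, 2:B, 3:D}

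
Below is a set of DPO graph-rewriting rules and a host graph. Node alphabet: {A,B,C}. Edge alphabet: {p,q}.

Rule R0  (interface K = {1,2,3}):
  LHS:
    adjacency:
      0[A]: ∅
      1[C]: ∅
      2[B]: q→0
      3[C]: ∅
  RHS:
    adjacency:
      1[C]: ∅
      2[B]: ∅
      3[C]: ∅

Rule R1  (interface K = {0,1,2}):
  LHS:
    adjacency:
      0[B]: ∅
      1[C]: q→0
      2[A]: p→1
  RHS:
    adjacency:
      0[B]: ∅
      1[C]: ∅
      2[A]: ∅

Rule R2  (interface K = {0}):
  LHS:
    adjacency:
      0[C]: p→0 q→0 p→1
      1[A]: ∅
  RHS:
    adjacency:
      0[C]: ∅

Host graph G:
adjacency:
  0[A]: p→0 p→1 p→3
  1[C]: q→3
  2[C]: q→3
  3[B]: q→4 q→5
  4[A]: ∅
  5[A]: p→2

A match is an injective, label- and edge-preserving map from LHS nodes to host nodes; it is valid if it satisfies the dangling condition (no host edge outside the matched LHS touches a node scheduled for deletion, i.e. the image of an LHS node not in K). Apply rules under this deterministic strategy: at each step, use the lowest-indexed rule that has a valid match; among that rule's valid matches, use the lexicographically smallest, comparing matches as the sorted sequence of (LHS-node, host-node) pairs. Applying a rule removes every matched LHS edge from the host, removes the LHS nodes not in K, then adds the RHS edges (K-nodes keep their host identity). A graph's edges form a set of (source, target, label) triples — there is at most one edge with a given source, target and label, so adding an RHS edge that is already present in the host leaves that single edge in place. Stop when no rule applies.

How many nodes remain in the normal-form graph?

[0] host  ⇒  6 nodes, 8 edges  {0-p->0 0-p->1 0-p->3 1-q->3 2-q->3 3-q->4 3-q->5 5-p->2}
[1] R0 @ {0↦4, 1↦1, 2↦3, 3↦2}  ⇒  5 nodes, 7 edges  {0-p->0 0-p->1 0-p->3 1-q->3 2-q->3 3-q->5 5-p->2}
[2] R1 @ {0↦3, 1↦1, 2↦0}  ⇒  5 nodes, 5 edges  {0-p->0 0-p->3 2-q->3 3-q->5 5-p->2}
[3] R1 @ {0↦3, 1↦2, 2↦5}  ⇒  5 nodes, 3 edges  {0-p->0 0-p->3 3-q->5}
[4] R0 @ {0↦5, 1↦1, 2↦3, 3↦2}  ⇒  4 nodes, 2 edges  {0-p->0 0-p->3}
normal form: no rule applies after step 4
NF nodes: {0:A, 1:C, 2:C, 3:B}

Answer: 4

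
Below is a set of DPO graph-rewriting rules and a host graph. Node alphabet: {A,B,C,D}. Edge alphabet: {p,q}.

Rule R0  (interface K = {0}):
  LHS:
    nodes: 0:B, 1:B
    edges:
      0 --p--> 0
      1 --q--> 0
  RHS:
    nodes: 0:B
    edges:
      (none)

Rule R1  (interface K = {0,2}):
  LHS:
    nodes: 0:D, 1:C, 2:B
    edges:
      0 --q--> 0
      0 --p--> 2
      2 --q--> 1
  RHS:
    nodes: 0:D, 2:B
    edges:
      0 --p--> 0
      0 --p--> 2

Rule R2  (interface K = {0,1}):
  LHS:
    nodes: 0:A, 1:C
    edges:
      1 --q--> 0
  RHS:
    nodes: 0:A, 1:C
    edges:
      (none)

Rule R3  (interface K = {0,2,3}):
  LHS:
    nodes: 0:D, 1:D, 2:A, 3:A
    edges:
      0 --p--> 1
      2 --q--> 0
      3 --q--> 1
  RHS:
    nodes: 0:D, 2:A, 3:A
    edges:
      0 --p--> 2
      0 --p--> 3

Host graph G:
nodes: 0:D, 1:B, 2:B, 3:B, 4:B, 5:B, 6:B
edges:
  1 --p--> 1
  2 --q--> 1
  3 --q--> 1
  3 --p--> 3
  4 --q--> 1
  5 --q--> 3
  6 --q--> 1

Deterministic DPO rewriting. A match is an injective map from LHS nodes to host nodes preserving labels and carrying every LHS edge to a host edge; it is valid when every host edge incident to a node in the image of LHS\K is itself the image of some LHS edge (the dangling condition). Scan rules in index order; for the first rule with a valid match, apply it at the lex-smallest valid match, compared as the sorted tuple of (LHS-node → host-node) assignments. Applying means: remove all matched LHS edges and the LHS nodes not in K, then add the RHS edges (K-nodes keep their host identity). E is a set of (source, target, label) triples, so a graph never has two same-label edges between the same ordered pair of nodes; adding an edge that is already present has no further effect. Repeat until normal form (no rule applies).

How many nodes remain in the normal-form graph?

Answer: 5

Rewrite trace:
start.  V:7 E:7  edges: 1-p->1 2-q->1 3-q->1 3-p->3 4-q->1 5-q->3 6-q->1
1. fire R0 via {0↦1, 1↦2}  →  V:6 E:5  edges: 3-q->1 3-p->3 4-q->1 5-q->3 6-q->1
2. fire R0 via {0↦3, 1↦5}  →  V:5 E:3  edges: 3-q->1 4-q->1 6-q->1
halt: no rule applies after step 2
NF nodes: {0:D, 1:B, 3:B, 4:B, 6:B}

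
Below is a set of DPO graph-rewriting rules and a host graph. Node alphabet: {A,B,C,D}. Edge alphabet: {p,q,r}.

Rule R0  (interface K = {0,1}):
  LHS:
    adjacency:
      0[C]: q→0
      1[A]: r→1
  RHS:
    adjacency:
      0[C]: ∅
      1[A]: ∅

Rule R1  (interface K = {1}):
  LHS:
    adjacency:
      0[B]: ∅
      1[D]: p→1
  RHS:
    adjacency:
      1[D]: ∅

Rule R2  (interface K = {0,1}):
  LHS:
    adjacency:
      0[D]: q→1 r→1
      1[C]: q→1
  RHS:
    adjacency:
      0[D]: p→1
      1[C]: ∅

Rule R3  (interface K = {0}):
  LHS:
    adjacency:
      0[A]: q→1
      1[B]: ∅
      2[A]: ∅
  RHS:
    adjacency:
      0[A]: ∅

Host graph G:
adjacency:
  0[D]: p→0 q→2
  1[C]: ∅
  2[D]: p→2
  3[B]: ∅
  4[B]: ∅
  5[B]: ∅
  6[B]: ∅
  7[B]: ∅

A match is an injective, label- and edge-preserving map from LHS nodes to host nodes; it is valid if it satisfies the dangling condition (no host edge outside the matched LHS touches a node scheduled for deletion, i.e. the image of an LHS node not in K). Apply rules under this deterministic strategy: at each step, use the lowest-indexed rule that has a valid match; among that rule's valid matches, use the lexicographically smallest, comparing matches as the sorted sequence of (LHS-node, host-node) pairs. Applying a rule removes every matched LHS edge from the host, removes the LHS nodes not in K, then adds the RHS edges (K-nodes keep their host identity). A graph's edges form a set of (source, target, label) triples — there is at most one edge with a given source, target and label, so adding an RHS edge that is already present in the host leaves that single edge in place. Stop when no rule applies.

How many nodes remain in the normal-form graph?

Answer: 6

Steps:
initial: |V|=8 |E|=3  E = 0-p->0 0-q->2 2-p->2
step 1: apply R1 at {0↦3, 1↦0}  → |V|=7 |E|=2  E = 0-q->2 2-p->2
step 2: apply R1 at {0↦4, 1↦2}  → |V|=6 |E|=1  E = 0-q->2
final graph: no rule applies after step 2
NF nodes: {0:D, 1:C, 2:D, 5:B, 6:B, 7:B}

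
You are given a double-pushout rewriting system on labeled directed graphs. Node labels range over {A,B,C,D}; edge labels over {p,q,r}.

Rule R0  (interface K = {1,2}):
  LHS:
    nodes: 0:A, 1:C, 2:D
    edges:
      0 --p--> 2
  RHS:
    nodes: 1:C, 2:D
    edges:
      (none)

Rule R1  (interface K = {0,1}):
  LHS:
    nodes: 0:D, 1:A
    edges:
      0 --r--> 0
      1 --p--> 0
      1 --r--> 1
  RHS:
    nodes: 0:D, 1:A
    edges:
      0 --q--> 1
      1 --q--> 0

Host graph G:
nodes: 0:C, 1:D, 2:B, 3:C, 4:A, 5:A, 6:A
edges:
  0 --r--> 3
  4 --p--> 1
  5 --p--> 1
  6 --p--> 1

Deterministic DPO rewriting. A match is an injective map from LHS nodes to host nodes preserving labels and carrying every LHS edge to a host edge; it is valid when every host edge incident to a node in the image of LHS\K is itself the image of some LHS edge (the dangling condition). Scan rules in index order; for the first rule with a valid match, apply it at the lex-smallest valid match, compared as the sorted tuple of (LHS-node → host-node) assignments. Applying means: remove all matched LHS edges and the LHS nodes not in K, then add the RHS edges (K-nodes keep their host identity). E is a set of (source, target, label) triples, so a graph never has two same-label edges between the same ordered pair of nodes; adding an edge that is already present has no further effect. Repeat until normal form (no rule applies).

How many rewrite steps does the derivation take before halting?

Answer: 3

Derivation:
[0] host  ⇒  7 nodes, 4 edges  {0-r->3 4-p->1 5-p->1 6-p->1}
[1] R0 @ {0↦4, 1↦0, 2↦1}  ⇒  6 nodes, 3 edges  {0-r->3 5-p->1 6-p->1}
[2] R0 @ {0↦5, 1↦0, 2↦1}  ⇒  5 nodes, 2 edges  {0-r->3 6-p->1}
[3] R0 @ {0↦6, 1↦0, 2↦1}  ⇒  4 nodes, 1 edges  {0-r->3}
normal form: no rule applies after step 3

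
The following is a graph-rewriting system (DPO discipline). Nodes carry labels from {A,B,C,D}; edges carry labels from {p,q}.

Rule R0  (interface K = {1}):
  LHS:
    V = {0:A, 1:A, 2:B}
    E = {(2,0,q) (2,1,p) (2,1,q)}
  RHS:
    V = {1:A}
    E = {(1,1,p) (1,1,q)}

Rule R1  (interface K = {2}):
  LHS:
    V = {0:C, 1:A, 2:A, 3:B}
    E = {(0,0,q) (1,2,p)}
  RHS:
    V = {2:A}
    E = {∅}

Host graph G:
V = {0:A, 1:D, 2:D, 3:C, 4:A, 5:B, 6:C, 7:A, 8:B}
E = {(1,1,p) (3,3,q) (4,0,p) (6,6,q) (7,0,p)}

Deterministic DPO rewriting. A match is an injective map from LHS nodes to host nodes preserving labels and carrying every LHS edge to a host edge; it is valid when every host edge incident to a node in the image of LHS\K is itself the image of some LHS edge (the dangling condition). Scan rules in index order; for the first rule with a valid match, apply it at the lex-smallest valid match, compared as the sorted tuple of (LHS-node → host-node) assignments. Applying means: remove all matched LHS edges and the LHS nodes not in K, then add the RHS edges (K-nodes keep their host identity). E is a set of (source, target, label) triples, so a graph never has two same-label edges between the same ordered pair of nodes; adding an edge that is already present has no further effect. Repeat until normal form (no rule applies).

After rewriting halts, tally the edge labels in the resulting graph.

Answer: p:1

Steps:
start.  V:9 E:5  edges: 1-p->1 3-q->3 4-p->0 6-q->6 7-p->0
1. fire R1 via {0↦3, 1↦4, 2↦0, 3↦5}  →  V:6 E:3  edges: 1-p->1 6-q->6 7-p->0
2. fire R1 via {0↦6, 1↦7, 2↦0, 3↦8}  →  V:3 E:1  edges: 1-p->1
final graph: no rule applies after step 2
NF edges: [(1, 1, 'p')]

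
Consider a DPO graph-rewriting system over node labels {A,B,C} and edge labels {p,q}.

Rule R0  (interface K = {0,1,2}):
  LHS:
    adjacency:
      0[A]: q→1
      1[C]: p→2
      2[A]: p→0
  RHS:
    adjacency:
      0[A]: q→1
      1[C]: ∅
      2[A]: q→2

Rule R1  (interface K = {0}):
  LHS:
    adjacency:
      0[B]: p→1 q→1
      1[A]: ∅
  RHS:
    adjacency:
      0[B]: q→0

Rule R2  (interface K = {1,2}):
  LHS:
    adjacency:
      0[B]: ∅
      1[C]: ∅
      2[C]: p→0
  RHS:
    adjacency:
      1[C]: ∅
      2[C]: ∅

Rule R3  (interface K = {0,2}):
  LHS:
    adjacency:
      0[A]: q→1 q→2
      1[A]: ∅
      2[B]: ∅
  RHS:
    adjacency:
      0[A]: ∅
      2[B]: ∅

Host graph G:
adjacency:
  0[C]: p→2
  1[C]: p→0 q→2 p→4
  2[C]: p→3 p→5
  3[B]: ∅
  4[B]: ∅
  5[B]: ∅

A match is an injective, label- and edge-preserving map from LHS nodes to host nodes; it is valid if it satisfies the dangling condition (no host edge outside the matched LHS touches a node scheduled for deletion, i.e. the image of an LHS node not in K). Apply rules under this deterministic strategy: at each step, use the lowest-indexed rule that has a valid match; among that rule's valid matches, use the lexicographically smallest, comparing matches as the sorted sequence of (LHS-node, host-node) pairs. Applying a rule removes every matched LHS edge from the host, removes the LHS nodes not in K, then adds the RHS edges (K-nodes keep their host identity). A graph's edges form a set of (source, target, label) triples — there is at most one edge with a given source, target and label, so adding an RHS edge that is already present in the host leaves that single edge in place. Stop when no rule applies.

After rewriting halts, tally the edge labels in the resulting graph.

Answer: p:2 q:1

Steps:
initial: |V|=6 |E|=6  E = 0-p->2 1-p->0 1-q->2 1-p->4 2-p->3 2-p->5
step 1: apply R2 at {0↦3, 1↦0, 2↦2}  → |V|=5 |E|=5  E = 0-p->2 1-p->0 1-q->2 1-p->4 2-p->5
step 2: apply R2 at {0↦4, 1↦0, 2↦1}  → |V|=4 |E|=4  E = 0-p->2 1-p->0 1-q->2 2-p->5
step 3: apply R2 at {0↦5, 1↦0, 2↦2}  → |V|=3 |E|=3  E = 0-p->2 1-p->0 1-q->2
halt: no rule applies after step 3
NF edges: [(0, 2, 'p'), (1, 0, 'p'), (1, 2, 'q')]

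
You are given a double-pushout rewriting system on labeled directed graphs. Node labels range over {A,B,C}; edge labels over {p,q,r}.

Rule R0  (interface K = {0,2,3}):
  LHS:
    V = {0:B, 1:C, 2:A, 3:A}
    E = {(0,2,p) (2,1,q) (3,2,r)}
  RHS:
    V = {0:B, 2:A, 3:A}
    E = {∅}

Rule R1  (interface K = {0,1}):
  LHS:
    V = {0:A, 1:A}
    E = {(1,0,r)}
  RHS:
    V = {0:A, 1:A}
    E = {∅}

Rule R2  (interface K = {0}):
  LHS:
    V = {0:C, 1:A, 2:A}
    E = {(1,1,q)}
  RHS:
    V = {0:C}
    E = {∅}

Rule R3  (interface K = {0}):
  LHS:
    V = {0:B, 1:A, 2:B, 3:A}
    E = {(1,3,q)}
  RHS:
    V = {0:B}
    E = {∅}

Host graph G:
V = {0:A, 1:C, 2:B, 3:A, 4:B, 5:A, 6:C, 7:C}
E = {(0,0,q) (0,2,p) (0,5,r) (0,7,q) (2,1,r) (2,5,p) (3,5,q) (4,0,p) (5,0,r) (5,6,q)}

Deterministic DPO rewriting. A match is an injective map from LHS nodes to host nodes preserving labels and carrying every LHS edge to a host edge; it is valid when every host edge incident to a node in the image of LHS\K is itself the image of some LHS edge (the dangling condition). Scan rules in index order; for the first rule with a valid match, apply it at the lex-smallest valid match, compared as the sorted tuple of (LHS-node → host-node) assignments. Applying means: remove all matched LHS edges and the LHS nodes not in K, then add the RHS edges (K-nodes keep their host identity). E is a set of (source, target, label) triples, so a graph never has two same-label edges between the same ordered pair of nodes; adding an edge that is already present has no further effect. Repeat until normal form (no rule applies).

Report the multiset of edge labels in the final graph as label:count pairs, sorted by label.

initial: |V|=8 |E|=10  E = 0-q->0 0-p->2 0-r->5 0-q->7 2-r->1 2-p->5 3-q->5 4-p->0 5-r->0 5-q->6
step 1: apply R0 at {0↦2, 1↦6, 2↦5, 3↦0}  → |V|=7 |E|=7  E = 0-q->0 0-p->2 0-q->7 2-r->1 3-q->5 4-p->0 5-r->0
step 2: apply R0 at {0↦4, 1↦7, 2↦0, 3↦5}  → |V|=6 |E|=4  E = 0-q->0 0-p->2 2-r->1 3-q->5
step 3: apply R3 at {0↦2, 1↦3, 2↦4, 3↦5}  → |V|=3 |E|=3  E = 0-q->0 0-p->2 2-r->1
normal form: no rule applies after step 3
NF edges: [(0, 0, 'q'), (0, 2, 'p'), (2, 1, 'r')]

Answer: p:1 q:1 r:1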